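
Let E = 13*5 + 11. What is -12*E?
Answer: -912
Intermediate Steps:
E = 76 (E = 65 + 11 = 76)
-12*E = -12*76 = -912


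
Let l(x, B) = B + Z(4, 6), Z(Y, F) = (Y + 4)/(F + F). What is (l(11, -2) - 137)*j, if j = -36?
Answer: 4980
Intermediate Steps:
Z(Y, F) = (4 + Y)/(2*F) (Z(Y, F) = (4 + Y)/((2*F)) = (4 + Y)*(1/(2*F)) = (4 + Y)/(2*F))
l(x, B) = 2/3 + B (l(x, B) = B + (1/2)*(4 + 4)/6 = B + (1/2)*(1/6)*8 = B + 2/3 = 2/3 + B)
(l(11, -2) - 137)*j = ((2/3 - 2) - 137)*(-36) = (-4/3 - 137)*(-36) = -415/3*(-36) = 4980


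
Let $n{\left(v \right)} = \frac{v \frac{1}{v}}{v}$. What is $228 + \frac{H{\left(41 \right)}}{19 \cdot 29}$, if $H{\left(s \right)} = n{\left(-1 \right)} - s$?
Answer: $\frac{125586}{551} \approx 227.92$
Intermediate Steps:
$n{\left(v \right)} = \frac{1}{v}$ ($n{\left(v \right)} = 1 \frac{1}{v} = \frac{1}{v}$)
$H{\left(s \right)} = -1 - s$ ($H{\left(s \right)} = \frac{1}{-1} - s = -1 - s$)
$228 + \frac{H{\left(41 \right)}}{19 \cdot 29} = 228 + \frac{-1 - 41}{19 \cdot 29} = 228 + \frac{-1 - 41}{551} = 228 - \frac{42}{551} = \frac{125586}{551}$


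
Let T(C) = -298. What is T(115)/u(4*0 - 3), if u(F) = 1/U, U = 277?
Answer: -82546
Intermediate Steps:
u(F) = 1/277
T(115)/u(4*0 - 3) = -298/1/277 = -298*277 = -82546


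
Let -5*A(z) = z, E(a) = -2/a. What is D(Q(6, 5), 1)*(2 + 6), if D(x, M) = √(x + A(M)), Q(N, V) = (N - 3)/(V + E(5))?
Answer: 16*√1495/115 ≈ 5.3795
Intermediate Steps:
Q(N, V) = (-3 + N)/(-⅖ + V) (Q(N, V) = (N - 3)/(V - 2/5) = (-3 + N)/(V - 2*⅕) = (-3 + N)/(V - ⅖) = (-3 + N)/(-⅖ + V))
A(z) = -z/5
D(x, M) = √(x - M/5)
D(Q(6, 5), 1)*(2 + 6) = (√(-5*1 + 25*(5*(-3 + 6)/(-2 + 5*5)))/5)*(2 + 6) = (√(-5 + 25*(5*3/(-2 + 25)))/5)*8 = (√(-5 + 25*(5*3/23))/5)*8 = (√(-5 + 25*(5*(1/23)*3))/5)*8 = (√(-5 + 25*(15/23))/5)*8 = (√(-5 + 375/23)/5)*8 = (√(260/23)/5)*8 = ((2*√1495/23)/5)*8 = (2*√1495/115)*8 = 16*√1495/115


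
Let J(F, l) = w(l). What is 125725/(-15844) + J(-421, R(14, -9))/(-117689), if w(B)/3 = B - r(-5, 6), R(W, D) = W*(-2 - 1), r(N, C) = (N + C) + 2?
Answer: -14794310585/1864664516 ≈ -7.9340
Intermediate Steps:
r(N, C) = 2 + C + N (r(N, C) = (C + N) + 2 = 2 + C + N)
R(W, D) = -3*W (R(W, D) = W*(-3) = -3*W)
w(B) = -9 + 3*B (w(B) = 3*(B - (2 + 6 - 5)) = 3*(B - 1*3) = 3*(B - 3) = 3*(-3 + B) = -9 + 3*B)
J(F, l) = -9 + 3*l
125725/(-15844) + J(-421, R(14, -9))/(-117689) = 125725/(-15844) + (-9 + 3*(-3*14))/(-117689) = 125725*(-1/15844) + (-9 + 3*(-42))*(-1/117689) = -125725/15844 + (-9 - 126)*(-1/117689) = -125725/15844 - 135*(-1/117689) = -125725/15844 + 135/117689 = -14794310585/1864664516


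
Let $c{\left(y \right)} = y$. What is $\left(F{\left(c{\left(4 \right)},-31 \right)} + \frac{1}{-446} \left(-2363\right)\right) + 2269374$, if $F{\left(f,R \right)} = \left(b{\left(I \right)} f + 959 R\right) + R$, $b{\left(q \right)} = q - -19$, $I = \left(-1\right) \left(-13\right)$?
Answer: $\frac{998927295}{446} \approx 2.2397 \cdot 10^{6}$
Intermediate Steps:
$I = 13$
$b{\left(q \right)} = 19 + q$ ($b{\left(q \right)} = q + 19 = 19 + q$)
$F{\left(f,R \right)} = 32 f + 960 R$ ($F{\left(f,R \right)} = \left(\left(19 + 13\right) f + 959 R\right) + R = \left(32 f + 959 R\right) + R = 32 f + 960 R$)
$\left(F{\left(c{\left(4 \right)},-31 \right)} + \frac{1}{-446} \left(-2363\right)\right) + 2269374 = \left(\left(32 \cdot 4 + 960 \left(-31\right)\right) + \frac{1}{-446} \left(-2363\right)\right) + 2269374 = \left(\left(128 - 29760\right) - - \frac{2363}{446}\right) + 2269374 = \left(-29632 + \frac{2363}{446}\right) + 2269374 = - \frac{13213509}{446} + 2269374 = \frac{998927295}{446}$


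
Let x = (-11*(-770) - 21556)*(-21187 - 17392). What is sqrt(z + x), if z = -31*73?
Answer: sqrt(504842531) ≈ 22469.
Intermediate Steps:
x = 504844794 (x = (8470 - 21556)*(-38579) = -13086*(-38579) = 504844794)
z = -2263
sqrt(z + x) = sqrt(-2263 + 504844794) = sqrt(504842531)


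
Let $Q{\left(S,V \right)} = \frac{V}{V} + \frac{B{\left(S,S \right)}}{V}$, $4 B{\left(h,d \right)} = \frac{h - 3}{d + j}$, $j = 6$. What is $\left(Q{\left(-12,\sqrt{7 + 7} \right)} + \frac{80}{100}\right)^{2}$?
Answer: $\frac{73201}{22400} + \frac{9 \sqrt{14}}{56} \approx 3.8692$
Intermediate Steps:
$B{\left(h,d \right)} = \frac{-3 + h}{4 \left(6 + d\right)}$ ($B{\left(h,d \right)} = \frac{\left(h - 3\right) \frac{1}{d + 6}}{4} = \frac{\left(-3 + h\right) \frac{1}{6 + d}}{4} = \frac{\frac{1}{6 + d} \left(-3 + h\right)}{4} = \frac{-3 + h}{4 \left(6 + d\right)}$)
$Q{\left(S,V \right)} = 1 + \frac{-3 + S}{4 V \left(6 + S\right)}$ ($Q{\left(S,V \right)} = \frac{V}{V} + \frac{\frac{1}{4} \frac{1}{6 + S} \left(-3 + S\right)}{V} = 1 + \frac{-3 + S}{4 V \left(6 + S\right)}$)
$\left(Q{\left(-12,\sqrt{7 + 7} \right)} + \frac{80}{100}\right)^{2} = \left(\frac{-3 - 12 + 4 \sqrt{7 + 7} \left(6 - 12\right)}{4 \sqrt{7 + 7} \left(6 - 12\right)} + \frac{80}{100}\right)^{2} = \left(\frac{-3 - 12 + 4 \sqrt{14} \left(-6\right)}{4 \sqrt{14} \left(-6\right)} + 80 \cdot \frac{1}{100}\right)^{2} = \left(\frac{1}{4} \frac{\sqrt{14}}{14} \left(- \frac{1}{6}\right) \left(-3 - 12 - 24 \sqrt{14}\right) + \frac{4}{5}\right)^{2} = \left(\frac{1}{4} \frac{\sqrt{14}}{14} \left(- \frac{1}{6}\right) \left(-15 - 24 \sqrt{14}\right) + \frac{4}{5}\right)^{2} = \left(- \frac{\sqrt{14} \left(-15 - 24 \sqrt{14}\right)}{336} + \frac{4}{5}\right)^{2} = \left(\frac{4}{5} - \frac{\sqrt{14} \left(-15 - 24 \sqrt{14}\right)}{336}\right)^{2}$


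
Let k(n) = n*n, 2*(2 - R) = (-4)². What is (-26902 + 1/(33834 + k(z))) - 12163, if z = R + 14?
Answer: -1324225369/33898 ≈ -39065.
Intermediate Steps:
R = -6 (R = 2 - ½*(-4)² = 2 - ½*16 = 2 - 8 = -6)
z = 8 (z = -6 + 14 = 8)
k(n) = n²
(-26902 + 1/(33834 + k(z))) - 12163 = (-26902 + 1/(33834 + 8²)) - 12163 = (-26902 + 1/(33834 + 64)) - 12163 = (-26902 + 1/33898) - 12163 = -911923995/33898 - 12163 = -1324225369/33898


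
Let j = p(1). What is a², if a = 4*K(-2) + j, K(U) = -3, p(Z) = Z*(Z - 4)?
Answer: 225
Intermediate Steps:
p(Z) = Z*(-4 + Z)
j = -3 (j = 1*(-4 + 1) = 1*(-3) = -3)
a = -15 (a = 4*(-3) - 3 = -12 - 3 = -15)
a² = (-15)² = 225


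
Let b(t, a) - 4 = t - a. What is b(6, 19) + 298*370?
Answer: 110251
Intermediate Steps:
b(t, a) = 4 + t - a (b(t, a) = 4 + (t - a) = 4 + t - a)
b(6, 19) + 298*370 = (4 + 6 - 1*19) + 298*370 = (4 + 6 - 19) + 110260 = -9 + 110260 = 110251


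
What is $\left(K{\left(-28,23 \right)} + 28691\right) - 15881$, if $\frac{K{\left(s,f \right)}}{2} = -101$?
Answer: $12608$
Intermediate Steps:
$K{\left(s,f \right)} = -202$ ($K{\left(s,f \right)} = 2 \left(-101\right) = -202$)
$\left(K{\left(-28,23 \right)} + 28691\right) - 15881 = \left(-202 + 28691\right) - 15881 = 28489 - 15881 = 12608$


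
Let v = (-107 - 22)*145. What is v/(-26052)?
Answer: 6235/8684 ≈ 0.71799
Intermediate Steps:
v = -18705 (v = -129*145 = -18705)
v/(-26052) = -18705/(-26052) = -18705*(-1/26052) = 6235/8684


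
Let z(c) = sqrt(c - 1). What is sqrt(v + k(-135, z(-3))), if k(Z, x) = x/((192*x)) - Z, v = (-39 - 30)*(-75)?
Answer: sqrt(3058563)/24 ≈ 72.870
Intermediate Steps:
v = 5175 (v = -69*(-75) = 5175)
z(c) = sqrt(-1 + c)
k(Z, x) = 1/192 - Z (k(Z, x) = x*(1/(192*x)) - Z = 1/192 - Z)
sqrt(v + k(-135, z(-3))) = sqrt(5175 + (1/192 - 1*(-135))) = sqrt(5175 + (1/192 + 135)) = sqrt(5175 + 25921/192) = sqrt(1019521/192) = sqrt(3058563)/24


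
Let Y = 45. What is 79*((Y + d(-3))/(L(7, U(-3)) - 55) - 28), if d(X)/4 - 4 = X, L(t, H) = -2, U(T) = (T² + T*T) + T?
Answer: -129955/57 ≈ -2279.9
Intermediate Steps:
U(T) = T + 2*T² (U(T) = (T² + T²) + T = 2*T² + T = T + 2*T²)
d(X) = 16 + 4*X
79*((Y + d(-3))/(L(7, U(-3)) - 55) - 28) = 79*((45 + (16 + 4*(-3)))/(-2 - 55) - 28) = 79*((45 + (16 - 12))/(-57) - 28) = 79*((45 + 4)*(-1/57) - 28) = 79*(49*(-1/57) - 28) = 79*(-49/57 - 28) = 79*(-1645/57) = -129955/57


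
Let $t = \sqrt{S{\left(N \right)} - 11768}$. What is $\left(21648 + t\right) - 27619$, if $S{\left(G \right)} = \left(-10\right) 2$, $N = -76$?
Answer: $-5971 + 2 i \sqrt{2947} \approx -5971.0 + 108.57 i$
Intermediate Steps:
$S{\left(G \right)} = -20$
$t = 2 i \sqrt{2947}$ ($t = \sqrt{-20 - 11768} = \sqrt{-11788} = 2 i \sqrt{2947} \approx 108.57 i$)
$\left(21648 + t\right) - 27619 = \left(21648 + 2 i \sqrt{2947}\right) - 27619 = -5971 + 2 i \sqrt{2947}$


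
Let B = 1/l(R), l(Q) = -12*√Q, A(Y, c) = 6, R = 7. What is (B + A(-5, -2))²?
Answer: (504 - √7)²/7056 ≈ 35.623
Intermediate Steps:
B = -√7/84 (B = 1/(-12*√7) = -√7/84 ≈ -0.031497)
(B + A(-5, -2))² = (-√7/84 + 6)² = (6 - √7/84)²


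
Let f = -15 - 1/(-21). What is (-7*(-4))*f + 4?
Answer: -1244/3 ≈ -414.67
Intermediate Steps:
f = -314/21 (f = -15 - 1*(-1/21) = -15 + 1/21 = -314/21 ≈ -14.952)
(-7*(-4))*f + 4 = -7*(-4)*(-314/21) + 4 = 28*(-314/21) + 4 = -1256/3 + 4 = -1244/3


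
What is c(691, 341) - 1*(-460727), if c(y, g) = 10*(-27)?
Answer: 460457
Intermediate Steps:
c(y, g) = -270
c(691, 341) - 1*(-460727) = -270 - 1*(-460727) = -270 + 460727 = 460457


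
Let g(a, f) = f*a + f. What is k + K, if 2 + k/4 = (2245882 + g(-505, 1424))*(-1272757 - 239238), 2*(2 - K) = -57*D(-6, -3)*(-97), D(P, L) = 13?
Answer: -18484876800449/2 ≈ -9.2424e+12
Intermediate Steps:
g(a, f) = f + a*f (g(a, f) = a*f + f = f + a*f)
K = -71873/2 (K = 2 - (-57*13)*(-97)/2 = 2 - (-741)*(-97)/2 = 2 - 1/2*71877 = 2 - 71877/2 = -71873/2 ≈ -35937.)
k = -9242438364288 (k = -8 + 4*((2245882 + 1424*(1 - 505))*(-1272757 - 239238)) = -8 + 4*((2245882 + 1424*(-504))*(-1511995)) = -8 + 4*((2245882 - 717696)*(-1511995)) = -8 + 4*(1528186*(-1511995)) = -8 + 4*(-2310609591070) = -8 - 9242438364280 = -9242438364288)
k + K = -9242438364288 - 71873/2 = -18484876800449/2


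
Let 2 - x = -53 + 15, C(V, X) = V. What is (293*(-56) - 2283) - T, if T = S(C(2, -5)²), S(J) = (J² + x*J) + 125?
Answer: -18992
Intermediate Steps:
x = 40 (x = 2 - (-53 + 15) = 2 - 1*(-38) = 2 + 38 = 40)
S(J) = 125 + J² + 40*J (S(J) = (J² + 40*J) + 125 = 125 + J² + 40*J)
T = 301 (T = 125 + (2²)² + 40*2² = 125 + 4² + 40*4 = 125 + 16 + 160 = 301)
(293*(-56) - 2283) - T = (293*(-56) - 2283) - 1*301 = (-16408 - 2283) - 301 = -18691 - 301 = -18992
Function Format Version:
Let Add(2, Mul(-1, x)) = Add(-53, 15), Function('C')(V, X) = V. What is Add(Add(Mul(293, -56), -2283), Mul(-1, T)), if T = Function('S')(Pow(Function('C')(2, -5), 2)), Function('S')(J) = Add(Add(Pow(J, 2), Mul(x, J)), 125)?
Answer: -18992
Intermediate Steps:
x = 40 (x = Add(2, Mul(-1, Add(-53, 15))) = Add(2, Mul(-1, -38)) = Add(2, 38) = 40)
Function('S')(J) = Add(125, Pow(J, 2), Mul(40, J)) (Function('S')(J) = Add(Add(Pow(J, 2), Mul(40, J)), 125) = Add(125, Pow(J, 2), Mul(40, J)))
T = 301 (T = Add(125, Pow(Pow(2, 2), 2), Mul(40, Pow(2, 2))) = Add(125, Pow(4, 2), Mul(40, 4)) = Add(125, 16, 160) = 301)
Add(Add(Mul(293, -56), -2283), Mul(-1, T)) = Add(Add(Mul(293, -56), -2283), Mul(-1, 301)) = Add(Add(-16408, -2283), -301) = Add(-18691, -301) = -18992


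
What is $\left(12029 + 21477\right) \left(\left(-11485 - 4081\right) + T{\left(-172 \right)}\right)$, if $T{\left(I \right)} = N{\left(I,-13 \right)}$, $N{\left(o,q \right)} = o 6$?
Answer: $-556132588$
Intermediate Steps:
$N{\left(o,q \right)} = 6 o$
$T{\left(I \right)} = 6 I$
$\left(12029 + 21477\right) \left(\left(-11485 - 4081\right) + T{\left(-172 \right)}\right) = \left(12029 + 21477\right) \left(\left(-11485 - 4081\right) + 6 \left(-172\right)\right) = 33506 \left(-15566 - 1032\right) = 33506 \left(-16598\right) = -556132588$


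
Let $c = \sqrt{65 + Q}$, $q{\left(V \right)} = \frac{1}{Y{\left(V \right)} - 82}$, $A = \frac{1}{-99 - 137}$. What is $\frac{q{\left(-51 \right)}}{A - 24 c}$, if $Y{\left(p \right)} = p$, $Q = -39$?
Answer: $- \frac{236}{110935738235} + \frac{1336704 \sqrt{26}}{110935738235} \approx 6.1438 \cdot 10^{-5}$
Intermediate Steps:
$A = - \frac{1}{236}$ ($A = \frac{1}{-236} = - \frac{1}{236} \approx -0.0042373$)
$q{\left(V \right)} = \frac{1}{-82 + V}$ ($q{\left(V \right)} = \frac{1}{V - 82} = \frac{1}{-82 + V}$)
$c = \sqrt{26}$ ($c = \sqrt{65 - 39} = \sqrt{26} \approx 5.099$)
$\frac{q{\left(-51 \right)}}{A - 24 c} = \frac{1}{\left(-82 - 51\right) \left(- \frac{1}{236} - 24 \sqrt{26}\right)} = \frac{1}{\left(-133\right) \left(- \frac{1}{236} - 24 \sqrt{26}\right)} = - \frac{1}{133 \left(- \frac{1}{236} - 24 \sqrt{26}\right)}$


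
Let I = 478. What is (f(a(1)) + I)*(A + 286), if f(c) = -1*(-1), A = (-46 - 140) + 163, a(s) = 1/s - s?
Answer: 125977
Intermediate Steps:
A = -23 (A = -186 + 163 = -23)
f(c) = 1
(f(a(1)) + I)*(A + 286) = (1 + 478)*(-23 + 286) = 479*263 = 125977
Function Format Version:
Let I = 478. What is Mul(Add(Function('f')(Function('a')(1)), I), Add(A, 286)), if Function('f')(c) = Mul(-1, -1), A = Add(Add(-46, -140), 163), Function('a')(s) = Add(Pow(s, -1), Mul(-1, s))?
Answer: 125977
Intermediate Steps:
A = -23 (A = Add(-186, 163) = -23)
Function('f')(c) = 1
Mul(Add(Function('f')(Function('a')(1)), I), Add(A, 286)) = Mul(Add(1, 478), Add(-23, 286)) = Mul(479, 263) = 125977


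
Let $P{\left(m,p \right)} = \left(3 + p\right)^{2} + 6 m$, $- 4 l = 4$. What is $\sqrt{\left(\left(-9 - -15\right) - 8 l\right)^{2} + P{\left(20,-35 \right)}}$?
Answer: $2 \sqrt{335} \approx 36.606$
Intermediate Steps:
$l = -1$ ($l = \left(- \frac{1}{4}\right) 4 = -1$)
$\sqrt{\left(\left(-9 - -15\right) - 8 l\right)^{2} + P{\left(20,-35 \right)}} = \sqrt{\left(\left(-9 - -15\right) - -8\right)^{2} + \left(\left(3 - 35\right)^{2} + 6 \cdot 20\right)} = \sqrt{\left(\left(-9 + 15\right) + 8\right)^{2} + \left(\left(-32\right)^{2} + 120\right)} = \sqrt{\left(6 + 8\right)^{2} + \left(1024 + 120\right)} = \sqrt{14^{2} + 1144} = \sqrt{196 + 1144} = \sqrt{1340} = 2 \sqrt{335}$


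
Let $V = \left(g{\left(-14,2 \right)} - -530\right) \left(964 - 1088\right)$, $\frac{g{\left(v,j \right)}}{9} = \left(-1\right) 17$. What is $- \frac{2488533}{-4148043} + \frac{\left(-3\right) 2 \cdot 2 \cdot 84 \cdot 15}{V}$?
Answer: $\frac{14921029237}{16159392847} \approx 0.92337$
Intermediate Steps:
$g{\left(v,j \right)} = -153$ ($g{\left(v,j \right)} = 9 \left(\left(-1\right) 17\right) = 9 \left(-17\right) = -153$)
$V = -46748$ ($V = \left(-153 - -530\right) \left(964 - 1088\right) = \left(-153 + 530\right) \left(-124\right) = 377 \left(-124\right) = -46748$)
$- \frac{2488533}{-4148043} + \frac{\left(-3\right) 2 \cdot 2 \cdot 84 \cdot 15}{V} = - \frac{2488533}{-4148043} + \frac{\left(-3\right) 2 \cdot 2 \cdot 84 \cdot 15}{-46748} = \left(-2488533\right) \left(- \frac{1}{4148043}\right) + \left(-6\right) 2 \cdot 84 \cdot 15 \left(- \frac{1}{46748}\right) = \frac{829511}{1382681} + \left(-12\right) 84 \cdot 15 \left(- \frac{1}{46748}\right) = \frac{829511}{1382681} + \left(-1008\right) 15 \left(- \frac{1}{46748}\right) = \frac{829511}{1382681} - - \frac{3780}{11687} = \frac{829511}{1382681} + \frac{3780}{11687} = \frac{14921029237}{16159392847}$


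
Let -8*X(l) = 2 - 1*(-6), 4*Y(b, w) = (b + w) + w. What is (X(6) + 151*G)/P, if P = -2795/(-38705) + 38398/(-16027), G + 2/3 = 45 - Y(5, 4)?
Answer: -9234282536017/3459357900 ≈ -2669.4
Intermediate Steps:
Y(b, w) = w/2 + b/4 (Y(b, w) = ((b + w) + w)/4 = (b + 2*w)/4 = w/2 + b/4)
X(l) = -1 (X(l) = -(2 - 1*(-6))/8 = -(2 + 6)/8 = -⅛*8 = -1)
G = 493/12 (G = -⅔ + (45 - ((½)*4 + (¼)*5)) = -⅔ + (45 - (2 + 5/4)) = -⅔ + (45 - 1*13/4) = -⅔ + (45 - 13/4) = -⅔ + 167/4 = 493/12 ≈ 41.083)
P = -288279825/124065007 (P = -2795*(-1/38705) + 38398*(-1/16027) = 559/7741 - 38398/16027 = -288279825/124065007 ≈ -2.3236)
(X(6) + 151*G)/P = (-1 + 151*(493/12))/(-288279825/124065007) = (-1 + 74443/12)*(-124065007/288279825) = (74431/12)*(-124065007/288279825) = -9234282536017/3459357900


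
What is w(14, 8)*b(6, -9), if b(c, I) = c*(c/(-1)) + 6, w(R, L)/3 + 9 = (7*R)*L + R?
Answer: -71010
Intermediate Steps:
w(R, L) = -27 + 3*R + 21*L*R (w(R, L) = -27 + 3*((7*R)*L + R) = -27 + 3*(7*L*R + R) = -27 + 3*(R + 7*L*R) = -27 + (3*R + 21*L*R) = -27 + 3*R + 21*L*R)
b(c, I) = 6 - c² (b(c, I) = c*(c*(-1)) + 6 = c*(-c) + 6 = -c² + 6 = 6 - c²)
w(14, 8)*b(6, -9) = (-27 + 3*14 + 21*8*14)*(6 - 1*6²) = (-27 + 42 + 2352)*(6 - 1*36) = 2367*(6 - 36) = 2367*(-30) = -71010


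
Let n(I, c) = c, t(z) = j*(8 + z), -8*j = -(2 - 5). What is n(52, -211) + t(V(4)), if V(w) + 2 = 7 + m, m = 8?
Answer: -1751/8 ≈ -218.88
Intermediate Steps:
V(w) = 13 (V(w) = -2 + (7 + 8) = -2 + 15 = 13)
j = -3/8 (j = -(-1)*(2 - 5)/8 = -(-1)*(-3)/8 = -⅛*3 = -3/8 ≈ -0.37500)
t(z) = -3 - 3*z/8 (t(z) = -3*(8 + z)/8 = -3 - 3*z/8)
n(52, -211) + t(V(4)) = -211 + (-3 - 3/8*13) = -211 + (-3 - 39/8) = -211 - 63/8 = -1751/8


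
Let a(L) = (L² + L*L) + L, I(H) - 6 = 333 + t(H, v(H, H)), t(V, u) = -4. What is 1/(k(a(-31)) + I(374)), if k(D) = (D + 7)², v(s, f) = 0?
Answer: 1/3602739 ≈ 2.7757e-7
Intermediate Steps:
I(H) = 335 (I(H) = 6 + (333 - 4) = 6 + 329 = 335)
a(L) = L + 2*L² (a(L) = (L² + L²) + L = 2*L² + L = L + 2*L²)
k(D) = (7 + D)²
1/(k(a(-31)) + I(374)) = 1/((7 - 31*(1 + 2*(-31)))² + 335) = 1/((7 - 31*(1 - 62))² + 335) = 1/((7 - 31*(-61))² + 335) = 1/((7 + 1891)² + 335) = 1/(1898² + 335) = 1/(3602404 + 335) = 1/3602739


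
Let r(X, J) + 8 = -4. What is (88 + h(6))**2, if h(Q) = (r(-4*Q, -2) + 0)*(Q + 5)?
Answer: 1936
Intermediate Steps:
r(X, J) = -12 (r(X, J) = -8 - 4 = -12)
h(Q) = -60 - 12*Q (h(Q) = (-12 + 0)*(Q + 5) = -12*(5 + Q) = -60 - 12*Q)
(88 + h(6))**2 = (88 + (-60 - 12*6))**2 = (88 + (-60 - 72))**2 = (88 - 132)**2 = (-44)**2 = 1936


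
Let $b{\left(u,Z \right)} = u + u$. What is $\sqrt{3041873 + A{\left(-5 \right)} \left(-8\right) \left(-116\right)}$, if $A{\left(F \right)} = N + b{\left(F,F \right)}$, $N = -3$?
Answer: $\sqrt{3029809} \approx 1740.6$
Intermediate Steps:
$b{\left(u,Z \right)} = 2 u$
$A{\left(F \right)} = -3 + 2 F$
$\sqrt{3041873 + A{\left(-5 \right)} \left(-8\right) \left(-116\right)} = \sqrt{3041873 + \left(-3 + 2 \left(-5\right)\right) \left(-8\right) \left(-116\right)} = \sqrt{3041873 + \left(-3 - 10\right) \left(-8\right) \left(-116\right)} = \sqrt{3041873 + \left(-13\right) \left(-8\right) \left(-116\right)} = \sqrt{3041873 + 104 \left(-116\right)} = \sqrt{3041873 - 12064} = \sqrt{3029809}$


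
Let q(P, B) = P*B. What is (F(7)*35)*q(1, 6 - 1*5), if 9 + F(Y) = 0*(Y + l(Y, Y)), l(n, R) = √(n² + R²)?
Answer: -315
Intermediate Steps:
l(n, R) = √(R² + n²)
F(Y) = -9 (F(Y) = -9 + 0*(Y + √(Y² + Y²)) = -9 + 0*(Y + √(2*Y²)) = -9 + 0*(Y + √2*√(Y²)) = -9 + 0 = -9)
q(P, B) = B*P
(F(7)*35)*q(1, 6 - 1*5) = (-9*35)*((6 - 1*5)*1) = -315*(6 - 5) = -315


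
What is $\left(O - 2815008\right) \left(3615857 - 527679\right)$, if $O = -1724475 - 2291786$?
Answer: $-21096174637882$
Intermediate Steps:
$O = -4016261$
$\left(O - 2815008\right) \left(3615857 - 527679\right) = \left(-4016261 - 2815008\right) \left(3615857 - 527679\right) = \left(-6831269\right) 3088178 = -21096174637882$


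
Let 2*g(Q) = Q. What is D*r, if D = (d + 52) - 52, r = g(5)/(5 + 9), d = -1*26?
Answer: -65/14 ≈ -4.6429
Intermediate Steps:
g(Q) = Q/2
d = -26
r = 5/28 (r = ((½)*5)/(5 + 9) = (5/2)/14 = (1/14)*(5/2) = 5/28 ≈ 0.17857)
D = -26 (D = (-26 + 52) - 52 = 26 - 52 = -26)
D*r = -26*5/28 = -65/14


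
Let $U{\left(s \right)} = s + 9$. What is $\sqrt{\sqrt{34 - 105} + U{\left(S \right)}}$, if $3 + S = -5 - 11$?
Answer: $\sqrt{-10 + i \sqrt{71}} \approx 1.2403 + 3.3968 i$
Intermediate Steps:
$S = -19$ ($S = -3 - 16 = -19$)
$U{\left(s \right)} = 9 + s$
$\sqrt{\sqrt{34 - 105} + U{\left(S \right)}} = \sqrt{\sqrt{34 - 105} + \left(9 - 19\right)} = \sqrt{\sqrt{-71} - 10} = \sqrt{i \sqrt{71} - 10} = \sqrt{-10 + i \sqrt{71}}$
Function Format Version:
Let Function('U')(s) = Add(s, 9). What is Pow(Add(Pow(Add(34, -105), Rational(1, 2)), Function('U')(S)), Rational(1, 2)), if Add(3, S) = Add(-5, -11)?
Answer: Pow(Add(-10, Mul(I, Pow(71, Rational(1, 2)))), Rational(1, 2)) ≈ Add(1.2403, Mul(3.3968, I))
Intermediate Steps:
S = -19 (S = Add(-3, Add(-5, -11)) = Add(-3, -16) = -19)
Function('U')(s) = Add(9, s)
Pow(Add(Pow(Add(34, -105), Rational(1, 2)), Function('U')(S)), Rational(1, 2)) = Pow(Add(Pow(Add(34, -105), Rational(1, 2)), Add(9, -19)), Rational(1, 2)) = Pow(Add(Pow(-71, Rational(1, 2)), -10), Rational(1, 2)) = Pow(Add(Mul(I, Pow(71, Rational(1, 2))), -10), Rational(1, 2)) = Pow(Add(-10, Mul(I, Pow(71, Rational(1, 2)))), Rational(1, 2))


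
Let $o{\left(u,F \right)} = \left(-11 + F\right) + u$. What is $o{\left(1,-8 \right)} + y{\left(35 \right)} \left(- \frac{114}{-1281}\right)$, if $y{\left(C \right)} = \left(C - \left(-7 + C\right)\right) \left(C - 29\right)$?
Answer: $- \frac{870}{61} \approx -14.262$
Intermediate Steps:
$o{\left(u,F \right)} = -11 + F + u$
$y{\left(C \right)} = -203 + 7 C$ ($y{\left(C \right)} = 7 \left(-29 + C\right) = -203 + 7 C$)
$o{\left(1,-8 \right)} + y{\left(35 \right)} \left(- \frac{114}{-1281}\right) = \left(-11 - 8 + 1\right) + \left(-203 + 7 \cdot 35\right) \left(- \frac{114}{-1281}\right) = -18 + \left(-203 + 245\right) \left(\left(-114\right) \left(- \frac{1}{1281}\right)\right) = -18 + 42 \cdot \frac{38}{427} = -18 + \frac{228}{61} = - \frac{870}{61}$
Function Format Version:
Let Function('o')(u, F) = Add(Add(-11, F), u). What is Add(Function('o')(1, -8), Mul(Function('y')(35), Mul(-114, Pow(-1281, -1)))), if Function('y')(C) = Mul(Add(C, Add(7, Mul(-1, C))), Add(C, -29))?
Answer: Rational(-870, 61) ≈ -14.262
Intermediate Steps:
Function('o')(u, F) = Add(-11, F, u)
Function('y')(C) = Add(-203, Mul(7, C)) (Function('y')(C) = Mul(7, Add(-29, C)) = Add(-203, Mul(7, C)))
Add(Function('o')(1, -8), Mul(Function('y')(35), Mul(-114, Pow(-1281, -1)))) = Add(Add(-11, -8, 1), Mul(Add(-203, Mul(7, 35)), Mul(-114, Pow(-1281, -1)))) = Add(-18, Mul(Add(-203, 245), Mul(-114, Rational(-1, 1281)))) = Add(-18, Mul(42, Rational(38, 427))) = Add(-18, Rational(228, 61)) = Rational(-870, 61)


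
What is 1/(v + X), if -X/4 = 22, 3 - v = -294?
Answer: 1/209 ≈ 0.0047847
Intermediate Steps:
v = 297 (v = 3 - 1*(-294) = 3 + 294 = 297)
X = -88 (X = -4*22 = -88)
1/(v + X) = 1/(297 - 88) = 1/209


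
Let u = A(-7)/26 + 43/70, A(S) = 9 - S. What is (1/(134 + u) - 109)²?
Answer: 179895719575441/15143517481 ≈ 11879.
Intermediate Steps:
u = 1119/910 (u = (9 - 1*(-7))/26 + 43/70 = (9 + 7)*(1/26) + 43*(1/70) = 16*(1/26) + 43/70 = 8/13 + 43/70 = 1119/910 ≈ 1.2297)
(1/(134 + u) - 109)² = (1/(134 + 1119/910) - 109)² = (1/(123059/910) - 109)² = (910/123059 - 109)² = (-13412521/123059)² = 179895719575441/15143517481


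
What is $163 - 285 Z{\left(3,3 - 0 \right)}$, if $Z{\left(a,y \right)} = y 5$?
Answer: $-4112$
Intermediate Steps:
$Z{\left(a,y \right)} = 5 y$
$163 - 285 Z{\left(3,3 - 0 \right)} = 163 - 285 \cdot 5 \left(3 - 0\right) = 163 - 285 \cdot 5 \left(3 + 0\right) = 163 - 285 \cdot 5 \cdot 3 = 163 - 4275 = -4112$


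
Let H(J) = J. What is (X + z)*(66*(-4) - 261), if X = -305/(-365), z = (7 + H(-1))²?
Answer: -1411725/73 ≈ -19339.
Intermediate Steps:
z = 36 (z = (7 - 1)² = 6² = 36)
X = 61/73 (X = -305*(-1/365) = 61/73 ≈ 0.83562)
(X + z)*(66*(-4) - 261) = (61/73 + 36)*(66*(-4) - 261) = 2689*(-264 - 261)/73 = (2689/73)*(-525) = -1411725/73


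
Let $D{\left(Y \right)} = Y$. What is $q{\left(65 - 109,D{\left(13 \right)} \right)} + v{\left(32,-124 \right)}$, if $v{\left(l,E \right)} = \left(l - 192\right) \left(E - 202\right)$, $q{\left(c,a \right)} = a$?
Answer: $52173$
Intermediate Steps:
$v{\left(l,E \right)} = \left(-202 + E\right) \left(-192 + l\right)$ ($v{\left(l,E \right)} = \left(-192 + l\right) \left(-202 + E\right) = \left(-202 + E\right) \left(-192 + l\right)$)
$q{\left(65 - 109,D{\left(13 \right)} \right)} + v{\left(32,-124 \right)} = 13 - -52160 = 13 + \left(38784 - 6464 + 23808 - 3968\right) = 13 + 52160 = 52173$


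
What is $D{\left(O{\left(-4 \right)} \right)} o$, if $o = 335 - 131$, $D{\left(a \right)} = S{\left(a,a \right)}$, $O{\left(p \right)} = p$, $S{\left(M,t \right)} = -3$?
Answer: $-612$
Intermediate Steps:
$D{\left(a \right)} = -3$
$o = 204$
$D{\left(O{\left(-4 \right)} \right)} o = \left(-3\right) 204 = -612$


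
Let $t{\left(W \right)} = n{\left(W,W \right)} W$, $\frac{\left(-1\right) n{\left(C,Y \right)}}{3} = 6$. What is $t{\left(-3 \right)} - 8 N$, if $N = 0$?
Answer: $54$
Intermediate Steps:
$n{\left(C,Y \right)} = -18$ ($n{\left(C,Y \right)} = \left(-3\right) 6 = -18$)
$t{\left(W \right)} = - 18 W$
$t{\left(-3 \right)} - 8 N = \left(-18\right) \left(-3\right) - 0 = 54 + 0 = 54$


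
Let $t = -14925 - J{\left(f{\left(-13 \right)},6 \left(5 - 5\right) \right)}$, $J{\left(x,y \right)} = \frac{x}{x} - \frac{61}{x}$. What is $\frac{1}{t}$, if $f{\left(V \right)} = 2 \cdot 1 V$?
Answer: $- \frac{26}{388137} \approx -6.6987 \cdot 10^{-5}$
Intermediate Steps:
$f{\left(V \right)} = 2 V$
$J{\left(x,y \right)} = 1 - \frac{61}{x}$
$t = - \frac{388137}{26}$ ($t = -14925 - \frac{-61 + 2 \left(-13\right)}{2 \left(-13\right)} = -14925 - \frac{-61 - 26}{-26} = -14925 - \left(- \frac{1}{26}\right) \left(-87\right) = -14925 - \frac{87}{26} = - \frac{388137}{26} \approx -14928.0$)
$\frac{1}{t} = \frac{1}{- \frac{388137}{26}} = - \frac{26}{388137}$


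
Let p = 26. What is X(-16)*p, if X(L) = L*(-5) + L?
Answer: 1664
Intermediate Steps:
X(L) = -4*L (X(L) = -5*L + L = -4*L)
X(-16)*p = -4*(-16)*26 = 64*26 = 1664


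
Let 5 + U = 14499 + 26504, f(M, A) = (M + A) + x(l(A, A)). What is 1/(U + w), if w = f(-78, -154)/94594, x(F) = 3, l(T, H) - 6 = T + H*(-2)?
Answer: 94594/3878164583 ≈ 2.4391e-5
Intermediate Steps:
l(T, H) = 6 + T - 2*H (l(T, H) = 6 + (T + H*(-2)) = 6 + (T - 2*H) = 6 + T - 2*H)
f(M, A) = 3 + A + M (f(M, A) = (M + A) + 3 = (A + M) + 3 = 3 + A + M)
w = -229/94594 (w = (3 - 154 - 78)/94594 = -229*1/94594 = -229/94594 ≈ -0.0024209)
U = 40998 (U = -5 + (14499 + 26504) = -5 + 41003 = 40998)
1/(U + w) = 1/(40998 - 229/94594) = 1/(3878164583/94594) = 94594/3878164583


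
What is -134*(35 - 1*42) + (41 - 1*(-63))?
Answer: 1042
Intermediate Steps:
-134*(35 - 1*42) + (41 - 1*(-63)) = -134*(35 - 42) + (41 + 63) = -134*(-7) + 104 = 938 + 104 = 1042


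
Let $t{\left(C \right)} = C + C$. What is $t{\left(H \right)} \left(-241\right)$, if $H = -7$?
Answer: $3374$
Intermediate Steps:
$t{\left(C \right)} = 2 C$
$t{\left(H \right)} \left(-241\right) = 2 \left(-7\right) \left(-241\right) = \left(-14\right) \left(-241\right) = 3374$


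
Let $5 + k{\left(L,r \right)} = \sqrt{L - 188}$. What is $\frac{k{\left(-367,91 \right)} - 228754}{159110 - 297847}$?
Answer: $\frac{228759}{138737} - \frac{i \sqrt{555}}{138737} \approx 1.6489 - 0.00016981 i$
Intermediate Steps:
$k{\left(L,r \right)} = -5 + \sqrt{-188 + L}$ ($k{\left(L,r \right)} = -5 + \sqrt{L - 188} = -5 + \sqrt{-188 + L}$)
$\frac{k{\left(-367,91 \right)} - 228754}{159110 - 297847} = \frac{\left(-5 + \sqrt{-188 - 367}\right) - 228754}{159110 - 297847} = \frac{\left(-5 + \sqrt{-555}\right) - 228754}{-138737} = \left(\left(-5 + i \sqrt{555}\right) - 228754\right) \left(- \frac{1}{138737}\right) = \left(-228759 + i \sqrt{555}\right) \left(- \frac{1}{138737}\right) = \frac{228759}{138737} - \frac{i \sqrt{555}}{138737}$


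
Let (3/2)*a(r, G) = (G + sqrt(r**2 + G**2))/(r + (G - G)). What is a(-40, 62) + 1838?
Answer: 55109/30 - sqrt(1361)/30 ≈ 1835.7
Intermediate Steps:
a(r, G) = 2*(G + sqrt(G**2 + r**2))/(3*r) (a(r, G) = 2*((G + sqrt(r**2 + G**2))/(r + (G - G)))/3 = 2*((G + sqrt(G**2 + r**2))/(r + 0))/3 = 2*((G + sqrt(G**2 + r**2))/r)/3 = 2*(G + sqrt(G**2 + r**2))/(3*r))
a(-40, 62) + 1838 = (2/3)*(62 + sqrt(62**2 + (-40)**2))/(-40) + 1838 = (2/3)*(-1/40)*(62 + sqrt(3844 + 1600)) + 1838 = (2/3)*(-1/40)*(62 + sqrt(5444)) + 1838 = (2/3)*(-1/40)*(62 + 2*sqrt(1361)) + 1838 = (-31/30 - sqrt(1361)/30) + 1838 = 55109/30 - sqrt(1361)/30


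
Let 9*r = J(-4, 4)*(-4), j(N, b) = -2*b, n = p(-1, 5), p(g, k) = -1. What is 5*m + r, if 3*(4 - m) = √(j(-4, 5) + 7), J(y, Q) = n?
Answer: 184/9 - 5*I*√3/3 ≈ 20.444 - 2.8868*I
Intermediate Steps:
n = -1
J(y, Q) = -1
r = 4/9 (r = (-1*(-4))/9 = (⅑)*4 = 4/9 ≈ 0.44444)
m = 4 - I*√3/3 (m = 4 - √(-2*5 + 7)/3 = 4 - √(-10 + 7)/3 = 4 - I*√3/3 ≈ 4.0 - 0.57735*I)
5*m + r = 5*(4 - I*√3/3) + 4/9 = (20 - 5*I*√3/3) + 4/9 = 184/9 - 5*I*√3/3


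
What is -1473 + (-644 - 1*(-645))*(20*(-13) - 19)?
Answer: -1752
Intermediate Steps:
-1473 + (-644 - 1*(-645))*(20*(-13) - 19) = -1473 + (-644 + 645)*(-260 - 19) = -1473 + 1*(-279) = -1473 - 279 = -1752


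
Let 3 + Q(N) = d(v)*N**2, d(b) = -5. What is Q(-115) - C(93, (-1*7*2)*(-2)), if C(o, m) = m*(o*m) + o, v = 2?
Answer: -139133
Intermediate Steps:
Q(N) = -3 - 5*N**2
C(o, m) = o + o*m**2 (C(o, m) = m*(m*o) + o = o*m**2 + o = o + o*m**2)
Q(-115) - C(93, (-1*7*2)*(-2)) = (-3 - 5*(-115)**2) - 93*(1 + ((-1*7*2)*(-2))**2) = (-3 - 5*13225) - 93*(1 + (-7*2*(-2))**2) = (-3 - 66125) - 93*(1 + (-14*(-2))**2) = -66128 - 93*(1 + 28**2) = -66128 - 93*(1 + 784) = -66128 - 93*785 = -66128 - 1*73005 = -66128 - 73005 = -139133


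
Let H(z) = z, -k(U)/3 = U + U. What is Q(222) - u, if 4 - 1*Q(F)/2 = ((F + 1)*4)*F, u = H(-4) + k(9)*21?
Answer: -394902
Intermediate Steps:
k(U) = -6*U (k(U) = -3*(U + U) = -6*U)
u = -1138 (u = -4 - 6*9*21 = -4 - 54*21 = -4 - 1134 = -1138)
Q(F) = 8 - 2*F*(4 + 4*F) (Q(F) = 8 - 2*(F + 1)*4*F = 8 - 2*(1 + F)*4*F = 8 - 2*(4 + 4*F)*F = 8 - 2*F*(4 + 4*F))
Q(222) - u = (8 - 8*222 - 8*222**2) - 1*(-1138) = (8 - 1776 - 8*49284) + 1138 = (8 - 1776 - 394272) + 1138 = -396040 + 1138 = -394902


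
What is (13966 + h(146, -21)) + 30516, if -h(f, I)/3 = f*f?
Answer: -19466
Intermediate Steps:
h(f, I) = -3*f**2 (h(f, I) = -3*f*f = -3*f**2)
(13966 + h(146, -21)) + 30516 = (13966 - 3*146**2) + 30516 = (13966 - 3*21316) + 30516 = (13966 - 63948) + 30516 = -49982 + 30516 = -19466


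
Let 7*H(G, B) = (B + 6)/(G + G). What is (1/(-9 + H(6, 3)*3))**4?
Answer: 614656/3486784401 ≈ 0.00017628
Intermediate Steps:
H(G, B) = (6 + B)/(14*G) (H(G, B) = ((B + 6)/(G + G))/7 = ((6 + B)/((2*G)))/7 = ((6 + B)*(1/(2*G)))/7 = ((6 + B)/(2*G))/7 = (6 + B)/(14*G))
(1/(-9 + H(6, 3)*3))**4 = (1/(-9 + ((1/14)*(6 + 3)/6)*3))**4 = (1/(-9 + ((1/14)*(1/6)*9)*3))**4 = (1/(-9 + (3/28)*3))**4 = (1/(-9 + 9/28))**4 = (1/(-243/28))**4 = (-28/243)**4 = 614656/3486784401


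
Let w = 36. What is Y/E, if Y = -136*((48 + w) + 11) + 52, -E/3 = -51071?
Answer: -12868/153213 ≈ -0.083988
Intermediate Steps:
E = 153213 (E = -3*(-51071) = 153213)
Y = -12868 (Y = -136*((48 + 36) + 11) + 52 = -136*(84 + 11) + 52 = -136*95 + 52 = -12920 + 52 = -12868)
Y/E = -12868/153213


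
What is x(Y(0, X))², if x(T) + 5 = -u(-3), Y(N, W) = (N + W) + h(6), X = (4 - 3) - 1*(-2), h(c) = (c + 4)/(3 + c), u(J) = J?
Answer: 4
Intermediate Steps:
h(c) = (4 + c)/(3 + c)
X = 3 (X = 1 + 2 = 3)
Y(N, W) = 10/9 + N + W (Y(N, W) = (N + W) + (4 + 6)/(3 + 6) = (N + W) + 10/9 = 10/9 + N + W)
x(T) = -2 (x(T) = -5 - 1*(-3) = -5 + 3 = -2)
x(Y(0, X))² = (-2)² = 4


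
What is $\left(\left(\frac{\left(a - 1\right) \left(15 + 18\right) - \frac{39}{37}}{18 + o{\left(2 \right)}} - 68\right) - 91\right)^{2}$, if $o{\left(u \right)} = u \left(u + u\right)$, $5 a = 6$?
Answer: $\frac{145833861924}{5784025} \approx 25213.0$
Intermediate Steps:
$a = \frac{6}{5}$ ($a = \frac{1}{5} \cdot 6 = \frac{6}{5} \approx 1.2$)
$o{\left(u \right)} = 2 u^{2}$ ($o{\left(u \right)} = u 2 u = 2 u^{2}$)
$\left(\left(\frac{\left(a - 1\right) \left(15 + 18\right) - \frac{39}{37}}{18 + o{\left(2 \right)}} - 68\right) - 91\right)^{2} = \left(\left(\frac{\left(\frac{6}{5} - 1\right) \left(15 + 18\right) - \frac{39}{37}}{18 + 2 \cdot 2^{2}} - 68\right) - 91\right)^{2} = \left(\left(\frac{\frac{1}{5} \cdot 33 - \frac{39}{37}}{18 + 2 \cdot 4} - 68\right) - 91\right)^{2} = \left(\left(\frac{\frac{33}{5} - \frac{39}{37}}{18 + 8} - 68\right) - 91\right)^{2} = \left(\left(\frac{1026}{185 \cdot 26} - 68\right) - 91\right)^{2} = \left(\left(\frac{1026}{185} \cdot \frac{1}{26} - 68\right) - 91\right)^{2} = \left(\left(\frac{513}{2405} - 68\right) - 91\right)^{2} = \left(- \frac{163027}{2405} - 91\right)^{2} = \left(- \frac{381882}{2405}\right)^{2} = \frac{145833861924}{5784025}$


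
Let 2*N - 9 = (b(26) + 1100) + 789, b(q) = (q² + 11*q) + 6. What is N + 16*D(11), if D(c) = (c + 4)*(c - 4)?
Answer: 3113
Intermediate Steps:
D(c) = (-4 + c)*(4 + c) (D(c) = (4 + c)*(-4 + c) = (-4 + c)*(4 + c))
b(q) = 6 + q² + 11*q
N = 1433 (N = 9/2 + (((6 + 26² + 11*26) + 1100) + 789)/2 = 9/2 + (((6 + 676 + 286) + 1100) + 789)/2 = 9/2 + ((968 + 1100) + 789)/2 = 9/2 + (2068 + 789)/2 = 9/2 + (½)*2857 = 9/2 + 2857/2 = 1433)
N + 16*D(11) = 1433 + 16*(-16 + 11²) = 1433 + 16*(-16 + 121) = 1433 + 16*105 = 1433 + 1680 = 3113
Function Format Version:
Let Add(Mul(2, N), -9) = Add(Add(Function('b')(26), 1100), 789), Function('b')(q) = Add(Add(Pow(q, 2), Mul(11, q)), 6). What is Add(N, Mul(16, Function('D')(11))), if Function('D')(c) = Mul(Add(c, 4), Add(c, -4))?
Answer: 3113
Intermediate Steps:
Function('D')(c) = Mul(Add(-4, c), Add(4, c)) (Function('D')(c) = Mul(Add(4, c), Add(-4, c)) = Mul(Add(-4, c), Add(4, c)))
Function('b')(q) = Add(6, Pow(q, 2), Mul(11, q))
N = 1433 (N = Add(Rational(9, 2), Mul(Rational(1, 2), Add(Add(Add(6, Pow(26, 2), Mul(11, 26)), 1100), 789))) = Add(Rational(9, 2), Mul(Rational(1, 2), Add(Add(Add(6, 676, 286), 1100), 789))) = Add(Rational(9, 2), Mul(Rational(1, 2), Add(Add(968, 1100), 789))) = Add(Rational(9, 2), Mul(Rational(1, 2), Add(2068, 789))) = Add(Rational(9, 2), Mul(Rational(1, 2), 2857)) = Add(Rational(9, 2), Rational(2857, 2)) = 1433)
Add(N, Mul(16, Function('D')(11))) = Add(1433, Mul(16, Add(-16, Pow(11, 2)))) = Add(1433, Mul(16, Add(-16, 121))) = Add(1433, Mul(16, 105)) = Add(1433, 1680) = 3113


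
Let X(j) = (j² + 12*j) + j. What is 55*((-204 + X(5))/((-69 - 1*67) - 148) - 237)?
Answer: -1847835/142 ≈ -13013.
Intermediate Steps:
X(j) = j² + 13*j
55*((-204 + X(5))/((-69 - 1*67) - 148) - 237) = 55*((-204 + 5*(13 + 5))/((-69 - 1*67) - 148) - 237) = 55*((-204 + 5*18)/((-69 - 67) - 148) - 237) = 55*((-204 + 90)/(-136 - 148) - 237) = 55*(-114/(-284) - 237) = 55*(-114*(-1/284) - 237) = 55*(57/142 - 237) = 55*(-33597/142) = -1847835/142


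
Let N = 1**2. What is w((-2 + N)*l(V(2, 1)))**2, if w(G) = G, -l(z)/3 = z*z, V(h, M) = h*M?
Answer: 144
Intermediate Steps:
N = 1
V(h, M) = M*h
l(z) = -3*z**2 (l(z) = -3*z*z = -3*z**2)
w((-2 + N)*l(V(2, 1)))**2 = ((-2 + 1)*(-3*(1*2)**2))**2 = (-(-3)*2**2)**2 = (-(-3)*4)**2 = (-1*(-12))**2 = 12**2 = 144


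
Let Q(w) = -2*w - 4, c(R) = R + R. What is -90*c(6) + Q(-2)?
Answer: -1080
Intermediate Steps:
c(R) = 2*R
Q(w) = -4 - 2*w
-90*c(6) + Q(-2) = -180*6 + (-4 - 2*(-2)) = -90*12 + (-4 + 4) = -1080 + 0 = -1080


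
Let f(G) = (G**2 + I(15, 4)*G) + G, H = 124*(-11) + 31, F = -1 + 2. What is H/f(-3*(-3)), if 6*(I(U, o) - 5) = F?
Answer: -2666/273 ≈ -9.7656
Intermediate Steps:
F = 1
H = -1333 (H = -1364 + 31 = -1333)
I(U, o) = 31/6 (I(U, o) = 5 + (1/6)*1 = 5 + 1/6 = 31/6)
f(G) = G**2 + 37*G/6 (f(G) = (G**2 + 31*G/6) + G = G**2 + 37*G/6)
H/f(-3*(-3)) = -1333*2/(3*(37 + 6*(-3*(-3)))) = -1333*2/(3*(37 + 6*9)) = -1333*2/(3*(37 + 54)) = -1333/((1/6)*9*91) = -1333/273/2 = -1333*2/273 = -2666/273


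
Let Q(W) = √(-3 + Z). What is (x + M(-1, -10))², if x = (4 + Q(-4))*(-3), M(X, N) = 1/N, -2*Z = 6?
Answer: 9241/100 + 363*I*√6/5 ≈ 92.41 + 177.83*I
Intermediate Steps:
Z = -3 (Z = -½*6 = -3)
Q(W) = I*√6 (Q(W) = √(-3 - 3) = √(-6) = I*√6)
x = -12 - 3*I*√6 (x = (4 + I*√6)*(-3) = -12 - 3*I*√6 ≈ -12.0 - 7.3485*I)
(x + M(-1, -10))² = ((-12 - 3*I*√6) + 1/(-10))² = ((-12 - 3*I*√6) - ⅒)² = (-121/10 - 3*I*√6)²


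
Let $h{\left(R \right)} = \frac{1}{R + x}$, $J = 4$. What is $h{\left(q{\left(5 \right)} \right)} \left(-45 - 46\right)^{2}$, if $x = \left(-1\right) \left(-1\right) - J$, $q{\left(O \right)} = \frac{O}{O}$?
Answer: $- \frac{8281}{2} \approx -4140.5$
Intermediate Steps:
$q{\left(O \right)} = 1$
$x = -3$ ($x = \left(-1\right) \left(-1\right) - 4 = 1 - 4 = -3$)
$h{\left(R \right)} = \frac{1}{-3 + R}$ ($h{\left(R \right)} = \frac{1}{R - 3} = \frac{1}{-3 + R}$)
$h{\left(q{\left(5 \right)} \right)} \left(-45 - 46\right)^{2} = \frac{\left(-45 - 46\right)^{2}}{-3 + 1} = \frac{\left(-91\right)^{2}}{-2} = \left(- \frac{1}{2}\right) 8281 = - \frac{8281}{2}$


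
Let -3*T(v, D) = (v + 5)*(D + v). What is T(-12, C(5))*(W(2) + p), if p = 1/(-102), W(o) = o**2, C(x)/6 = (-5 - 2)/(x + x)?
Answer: -25641/170 ≈ -150.83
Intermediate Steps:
C(x) = -21/x (C(x) = 6*((-5 - 2)/(x + x)) = 6*(-7*1/(2*x)) = 6*(-7/(2*x)) = -21/x)
T(v, D) = -(5 + v)*(D + v)/3 (T(v, D) = -(v + 5)*(D + v)/3 = -(5 + v)*(D + v)/3)
p = -1/102 ≈ -0.0098039
T(-12, C(5))*(W(2) + p) = (-(-35)/5 - 5/3*(-12) - 1/3*(-12)**2 - 1/3*(-21/5)*(-12))*(2**2 - 1/102) = (-(-35)/5 + 20 - 1/3*144 - 1/3*(-21*1/5)*(-12))*(4 - 1/102) = (-5/3*(-21/5) + 20 - 48 - 1/3*(-21/5)*(-12))*(407/102) = (7 + 20 - 48 - 84/5)*(407/102) = -189/5*407/102 = -25641/170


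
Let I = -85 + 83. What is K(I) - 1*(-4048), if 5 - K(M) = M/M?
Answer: 4052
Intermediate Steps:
I = -2
K(M) = 4 (K(M) = 5 - M/M = 5 - 1*1 = 5 - 1 = 4)
K(I) - 1*(-4048) = 4 - 1*(-4048) = 4 + 4048 = 4052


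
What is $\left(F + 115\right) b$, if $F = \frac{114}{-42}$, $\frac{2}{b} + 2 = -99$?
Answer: $- \frac{1572}{707} \approx -2.2235$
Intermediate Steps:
$b = - \frac{2}{101}$ ($b = \frac{2}{-2 - 99} = \frac{2}{-101} = 2 \left(- \frac{1}{101}\right) = - \frac{2}{101} \approx -0.019802$)
$F = - \frac{19}{7}$ ($F = 114 \left(- \frac{1}{42}\right) = - \frac{19}{7} \approx -2.7143$)
$\left(F + 115\right) b = \left(- \frac{19}{7} + 115\right) \left(- \frac{2}{101}\right) = \frac{786}{7} \left(- \frac{2}{101}\right) = - \frac{1572}{707}$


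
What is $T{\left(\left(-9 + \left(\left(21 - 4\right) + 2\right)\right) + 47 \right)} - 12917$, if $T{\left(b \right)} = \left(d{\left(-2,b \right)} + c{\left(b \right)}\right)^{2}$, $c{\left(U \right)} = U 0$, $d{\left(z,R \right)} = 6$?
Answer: $-12881$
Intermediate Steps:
$c{\left(U \right)} = 0$
$T{\left(b \right)} = 36$ ($T{\left(b \right)} = \left(6 + 0\right)^{2} = 6^{2} = 36$)
$T{\left(\left(-9 + \left(\left(21 - 4\right) + 2\right)\right) + 47 \right)} - 12917 = 36 - 12917 = -12881$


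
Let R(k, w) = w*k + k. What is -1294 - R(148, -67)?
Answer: 8474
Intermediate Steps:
R(k, w) = k + k*w (R(k, w) = k*w + k = k + k*w)
-1294 - R(148, -67) = -1294 - 148*(1 - 67) = -1294 - 148*(-66) = -1294 - 1*(-9768) = -1294 + 9768 = 8474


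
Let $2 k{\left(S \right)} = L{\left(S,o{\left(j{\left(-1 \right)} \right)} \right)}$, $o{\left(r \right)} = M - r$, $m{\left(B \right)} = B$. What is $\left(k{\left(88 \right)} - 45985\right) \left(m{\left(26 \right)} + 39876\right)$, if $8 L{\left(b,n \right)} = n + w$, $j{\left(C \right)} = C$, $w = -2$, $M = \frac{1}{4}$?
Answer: $- \frac{58716650893}{32} \approx -1.8349 \cdot 10^{9}$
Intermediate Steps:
$M = \frac{1}{4} \approx 0.25$
$o{\left(r \right)} = \frac{1}{4} - r$
$L{\left(b,n \right)} = - \frac{1}{4} + \frac{n}{8}$ ($L{\left(b,n \right)} = \frac{n - 2}{8} = \frac{-2 + n}{8} = - \frac{1}{4} + \frac{n}{8}$)
$k{\left(S \right)} = - \frac{3}{64}$ ($k{\left(S \right)} = \frac{- \frac{1}{4} + \frac{\frac{1}{4} - -1}{8}}{2} = \frac{- \frac{1}{4} + \frac{\frac{1}{4} + 1}{8}}{2} = \frac{- \frac{1}{4} + \frac{1}{8} \cdot \frac{5}{4}}{2} = \frac{- \frac{1}{4} + \frac{5}{32}}{2} = \frac{1}{2} \left(- \frac{3}{32}\right) = - \frac{3}{64}$)
$\left(k{\left(88 \right)} - 45985\right) \left(m{\left(26 \right)} + 39876\right) = \left(- \frac{3}{64} - 45985\right) \left(26 + 39876\right) = \left(- \frac{2943043}{64}\right) 39902 = - \frac{58716650893}{32}$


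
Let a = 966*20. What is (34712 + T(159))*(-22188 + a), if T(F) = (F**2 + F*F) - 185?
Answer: -244035252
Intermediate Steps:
a = 19320
T(F) = -185 + 2*F**2 (T(F) = (F**2 + F**2) - 185 = 2*F**2 - 185 = -185 + 2*F**2)
(34712 + T(159))*(-22188 + a) = (34712 + (-185 + 2*159**2))*(-22188 + 19320) = (34712 + (-185 + 2*25281))*(-2868) = (34712 + (-185 + 50562))*(-2868) = (34712 + 50377)*(-2868) = 85089*(-2868) = -244035252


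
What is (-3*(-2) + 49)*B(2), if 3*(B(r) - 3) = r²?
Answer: 715/3 ≈ 238.33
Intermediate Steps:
B(r) = 3 + r²/3
(-3*(-2) + 49)*B(2) = (-3*(-2) + 49)*(3 + (⅓)*2²) = (6 + 49)*(3 + (⅓)*4) = 55*(3 + 4/3) = 55*(13/3) = 715/3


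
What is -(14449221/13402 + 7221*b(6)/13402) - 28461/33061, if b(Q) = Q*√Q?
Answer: -478087129803/443083522 - 21663*√6/6701 ≈ -1086.9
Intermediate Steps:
b(Q) = Q^(3/2)
-(14449221/13402 + 7221*b(6)/13402) - 28461/33061 = -(14449221/13402 + 21663*√6/6701) - 28461/33061 = -(14449221/13402 + 21663*√6/6701) - 28461*1/33061 = -21663*(667/13402 + √6/6701) - 28461/33061 = (-14449221/13402 - 21663*√6/6701) - 28461/33061 = -478087129803/443083522 - 21663*√6/6701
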